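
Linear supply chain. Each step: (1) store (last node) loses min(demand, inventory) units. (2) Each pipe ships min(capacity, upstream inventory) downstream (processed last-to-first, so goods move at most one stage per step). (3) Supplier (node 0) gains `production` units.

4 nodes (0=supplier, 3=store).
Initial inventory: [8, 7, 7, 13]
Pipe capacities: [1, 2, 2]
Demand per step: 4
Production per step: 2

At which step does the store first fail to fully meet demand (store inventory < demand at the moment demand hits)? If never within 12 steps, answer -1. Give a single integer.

Step 1: demand=4,sold=4 ship[2->3]=2 ship[1->2]=2 ship[0->1]=1 prod=2 -> [9 6 7 11]
Step 2: demand=4,sold=4 ship[2->3]=2 ship[1->2]=2 ship[0->1]=1 prod=2 -> [10 5 7 9]
Step 3: demand=4,sold=4 ship[2->3]=2 ship[1->2]=2 ship[0->1]=1 prod=2 -> [11 4 7 7]
Step 4: demand=4,sold=4 ship[2->3]=2 ship[1->2]=2 ship[0->1]=1 prod=2 -> [12 3 7 5]
Step 5: demand=4,sold=4 ship[2->3]=2 ship[1->2]=2 ship[0->1]=1 prod=2 -> [13 2 7 3]
Step 6: demand=4,sold=3 ship[2->3]=2 ship[1->2]=2 ship[0->1]=1 prod=2 -> [14 1 7 2]
Step 7: demand=4,sold=2 ship[2->3]=2 ship[1->2]=1 ship[0->1]=1 prod=2 -> [15 1 6 2]
Step 8: demand=4,sold=2 ship[2->3]=2 ship[1->2]=1 ship[0->1]=1 prod=2 -> [16 1 5 2]
Step 9: demand=4,sold=2 ship[2->3]=2 ship[1->2]=1 ship[0->1]=1 prod=2 -> [17 1 4 2]
Step 10: demand=4,sold=2 ship[2->3]=2 ship[1->2]=1 ship[0->1]=1 prod=2 -> [18 1 3 2]
Step 11: demand=4,sold=2 ship[2->3]=2 ship[1->2]=1 ship[0->1]=1 prod=2 -> [19 1 2 2]
Step 12: demand=4,sold=2 ship[2->3]=2 ship[1->2]=1 ship[0->1]=1 prod=2 -> [20 1 1 2]
First stockout at step 6

6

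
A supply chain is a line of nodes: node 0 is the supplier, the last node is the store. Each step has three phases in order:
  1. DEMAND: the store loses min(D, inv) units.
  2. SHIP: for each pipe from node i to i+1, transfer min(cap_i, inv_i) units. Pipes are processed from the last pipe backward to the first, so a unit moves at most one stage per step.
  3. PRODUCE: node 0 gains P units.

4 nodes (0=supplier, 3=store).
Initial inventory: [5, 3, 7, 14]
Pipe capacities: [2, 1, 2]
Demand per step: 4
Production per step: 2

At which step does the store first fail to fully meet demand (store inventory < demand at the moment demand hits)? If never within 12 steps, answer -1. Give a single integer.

Step 1: demand=4,sold=4 ship[2->3]=2 ship[1->2]=1 ship[0->1]=2 prod=2 -> [5 4 6 12]
Step 2: demand=4,sold=4 ship[2->3]=2 ship[1->2]=1 ship[0->1]=2 prod=2 -> [5 5 5 10]
Step 3: demand=4,sold=4 ship[2->3]=2 ship[1->2]=1 ship[0->1]=2 prod=2 -> [5 6 4 8]
Step 4: demand=4,sold=4 ship[2->3]=2 ship[1->2]=1 ship[0->1]=2 prod=2 -> [5 7 3 6]
Step 5: demand=4,sold=4 ship[2->3]=2 ship[1->2]=1 ship[0->1]=2 prod=2 -> [5 8 2 4]
Step 6: demand=4,sold=4 ship[2->3]=2 ship[1->2]=1 ship[0->1]=2 prod=2 -> [5 9 1 2]
Step 7: demand=4,sold=2 ship[2->3]=1 ship[1->2]=1 ship[0->1]=2 prod=2 -> [5 10 1 1]
Step 8: demand=4,sold=1 ship[2->3]=1 ship[1->2]=1 ship[0->1]=2 prod=2 -> [5 11 1 1]
Step 9: demand=4,sold=1 ship[2->3]=1 ship[1->2]=1 ship[0->1]=2 prod=2 -> [5 12 1 1]
Step 10: demand=4,sold=1 ship[2->3]=1 ship[1->2]=1 ship[0->1]=2 prod=2 -> [5 13 1 1]
Step 11: demand=4,sold=1 ship[2->3]=1 ship[1->2]=1 ship[0->1]=2 prod=2 -> [5 14 1 1]
Step 12: demand=4,sold=1 ship[2->3]=1 ship[1->2]=1 ship[0->1]=2 prod=2 -> [5 15 1 1]
First stockout at step 7

7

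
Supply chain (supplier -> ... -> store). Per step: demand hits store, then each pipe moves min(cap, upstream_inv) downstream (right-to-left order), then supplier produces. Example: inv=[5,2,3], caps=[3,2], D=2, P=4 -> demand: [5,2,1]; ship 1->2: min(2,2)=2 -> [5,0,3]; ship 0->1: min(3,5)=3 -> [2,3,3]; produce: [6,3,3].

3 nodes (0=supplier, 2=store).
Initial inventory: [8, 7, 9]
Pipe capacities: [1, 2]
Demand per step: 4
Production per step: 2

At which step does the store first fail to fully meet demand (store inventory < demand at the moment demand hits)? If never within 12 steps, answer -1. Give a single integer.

Step 1: demand=4,sold=4 ship[1->2]=2 ship[0->1]=1 prod=2 -> [9 6 7]
Step 2: demand=4,sold=4 ship[1->2]=2 ship[0->1]=1 prod=2 -> [10 5 5]
Step 3: demand=4,sold=4 ship[1->2]=2 ship[0->1]=1 prod=2 -> [11 4 3]
Step 4: demand=4,sold=3 ship[1->2]=2 ship[0->1]=1 prod=2 -> [12 3 2]
Step 5: demand=4,sold=2 ship[1->2]=2 ship[0->1]=1 prod=2 -> [13 2 2]
Step 6: demand=4,sold=2 ship[1->2]=2 ship[0->1]=1 prod=2 -> [14 1 2]
Step 7: demand=4,sold=2 ship[1->2]=1 ship[0->1]=1 prod=2 -> [15 1 1]
Step 8: demand=4,sold=1 ship[1->2]=1 ship[0->1]=1 prod=2 -> [16 1 1]
Step 9: demand=4,sold=1 ship[1->2]=1 ship[0->1]=1 prod=2 -> [17 1 1]
Step 10: demand=4,sold=1 ship[1->2]=1 ship[0->1]=1 prod=2 -> [18 1 1]
Step 11: demand=4,sold=1 ship[1->2]=1 ship[0->1]=1 prod=2 -> [19 1 1]
Step 12: demand=4,sold=1 ship[1->2]=1 ship[0->1]=1 prod=2 -> [20 1 1]
First stockout at step 4

4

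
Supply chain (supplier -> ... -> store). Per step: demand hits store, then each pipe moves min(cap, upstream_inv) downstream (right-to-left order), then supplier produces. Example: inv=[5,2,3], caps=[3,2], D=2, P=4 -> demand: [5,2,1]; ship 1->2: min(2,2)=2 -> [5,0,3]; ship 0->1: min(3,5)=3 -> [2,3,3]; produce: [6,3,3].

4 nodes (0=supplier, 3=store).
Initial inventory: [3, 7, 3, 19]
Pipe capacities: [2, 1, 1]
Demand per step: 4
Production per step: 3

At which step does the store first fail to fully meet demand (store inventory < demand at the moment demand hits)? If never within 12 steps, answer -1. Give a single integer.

Step 1: demand=4,sold=4 ship[2->3]=1 ship[1->2]=1 ship[0->1]=2 prod=3 -> [4 8 3 16]
Step 2: demand=4,sold=4 ship[2->3]=1 ship[1->2]=1 ship[0->1]=2 prod=3 -> [5 9 3 13]
Step 3: demand=4,sold=4 ship[2->3]=1 ship[1->2]=1 ship[0->1]=2 prod=3 -> [6 10 3 10]
Step 4: demand=4,sold=4 ship[2->3]=1 ship[1->2]=1 ship[0->1]=2 prod=3 -> [7 11 3 7]
Step 5: demand=4,sold=4 ship[2->3]=1 ship[1->2]=1 ship[0->1]=2 prod=3 -> [8 12 3 4]
Step 6: demand=4,sold=4 ship[2->3]=1 ship[1->2]=1 ship[0->1]=2 prod=3 -> [9 13 3 1]
Step 7: demand=4,sold=1 ship[2->3]=1 ship[1->2]=1 ship[0->1]=2 prod=3 -> [10 14 3 1]
Step 8: demand=4,sold=1 ship[2->3]=1 ship[1->2]=1 ship[0->1]=2 prod=3 -> [11 15 3 1]
Step 9: demand=4,sold=1 ship[2->3]=1 ship[1->2]=1 ship[0->1]=2 prod=3 -> [12 16 3 1]
Step 10: demand=4,sold=1 ship[2->3]=1 ship[1->2]=1 ship[0->1]=2 prod=3 -> [13 17 3 1]
Step 11: demand=4,sold=1 ship[2->3]=1 ship[1->2]=1 ship[0->1]=2 prod=3 -> [14 18 3 1]
Step 12: demand=4,sold=1 ship[2->3]=1 ship[1->2]=1 ship[0->1]=2 prod=3 -> [15 19 3 1]
First stockout at step 7

7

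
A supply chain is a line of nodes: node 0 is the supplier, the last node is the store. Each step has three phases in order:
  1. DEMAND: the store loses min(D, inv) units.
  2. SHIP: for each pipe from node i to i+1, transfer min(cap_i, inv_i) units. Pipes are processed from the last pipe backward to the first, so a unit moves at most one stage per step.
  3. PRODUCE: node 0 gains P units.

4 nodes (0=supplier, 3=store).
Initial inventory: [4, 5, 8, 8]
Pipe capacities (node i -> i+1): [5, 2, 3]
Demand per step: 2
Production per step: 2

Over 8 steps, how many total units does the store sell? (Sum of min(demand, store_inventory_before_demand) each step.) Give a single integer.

Answer: 16

Derivation:
Step 1: sold=2 (running total=2) -> [2 7 7 9]
Step 2: sold=2 (running total=4) -> [2 7 6 10]
Step 3: sold=2 (running total=6) -> [2 7 5 11]
Step 4: sold=2 (running total=8) -> [2 7 4 12]
Step 5: sold=2 (running total=10) -> [2 7 3 13]
Step 6: sold=2 (running total=12) -> [2 7 2 14]
Step 7: sold=2 (running total=14) -> [2 7 2 14]
Step 8: sold=2 (running total=16) -> [2 7 2 14]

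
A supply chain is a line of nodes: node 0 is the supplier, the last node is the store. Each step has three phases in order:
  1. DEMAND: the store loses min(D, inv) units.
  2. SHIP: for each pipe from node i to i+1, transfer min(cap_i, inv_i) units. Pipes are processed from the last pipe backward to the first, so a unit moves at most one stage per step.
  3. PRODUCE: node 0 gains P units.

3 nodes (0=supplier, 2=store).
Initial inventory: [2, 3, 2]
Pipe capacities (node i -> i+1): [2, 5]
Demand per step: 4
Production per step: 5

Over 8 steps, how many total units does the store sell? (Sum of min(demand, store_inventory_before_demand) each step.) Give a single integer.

Step 1: sold=2 (running total=2) -> [5 2 3]
Step 2: sold=3 (running total=5) -> [8 2 2]
Step 3: sold=2 (running total=7) -> [11 2 2]
Step 4: sold=2 (running total=9) -> [14 2 2]
Step 5: sold=2 (running total=11) -> [17 2 2]
Step 6: sold=2 (running total=13) -> [20 2 2]
Step 7: sold=2 (running total=15) -> [23 2 2]
Step 8: sold=2 (running total=17) -> [26 2 2]

Answer: 17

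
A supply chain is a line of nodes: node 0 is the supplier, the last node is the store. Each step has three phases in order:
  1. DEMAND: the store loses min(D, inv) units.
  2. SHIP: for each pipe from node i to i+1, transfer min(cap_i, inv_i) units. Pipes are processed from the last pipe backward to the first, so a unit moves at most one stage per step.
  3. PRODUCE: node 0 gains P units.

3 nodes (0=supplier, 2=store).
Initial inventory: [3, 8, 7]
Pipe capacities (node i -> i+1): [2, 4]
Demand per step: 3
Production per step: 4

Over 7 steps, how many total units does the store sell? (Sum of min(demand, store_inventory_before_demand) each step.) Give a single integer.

Answer: 21

Derivation:
Step 1: sold=3 (running total=3) -> [5 6 8]
Step 2: sold=3 (running total=6) -> [7 4 9]
Step 3: sold=3 (running total=9) -> [9 2 10]
Step 4: sold=3 (running total=12) -> [11 2 9]
Step 5: sold=3 (running total=15) -> [13 2 8]
Step 6: sold=3 (running total=18) -> [15 2 7]
Step 7: sold=3 (running total=21) -> [17 2 6]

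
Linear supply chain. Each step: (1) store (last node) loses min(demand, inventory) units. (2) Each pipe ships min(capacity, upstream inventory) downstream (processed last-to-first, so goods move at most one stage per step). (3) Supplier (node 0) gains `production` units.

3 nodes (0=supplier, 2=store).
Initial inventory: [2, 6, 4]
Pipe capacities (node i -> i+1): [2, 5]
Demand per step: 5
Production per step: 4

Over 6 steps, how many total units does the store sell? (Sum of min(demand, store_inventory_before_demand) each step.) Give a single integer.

Answer: 18

Derivation:
Step 1: sold=4 (running total=4) -> [4 3 5]
Step 2: sold=5 (running total=9) -> [6 2 3]
Step 3: sold=3 (running total=12) -> [8 2 2]
Step 4: sold=2 (running total=14) -> [10 2 2]
Step 5: sold=2 (running total=16) -> [12 2 2]
Step 6: sold=2 (running total=18) -> [14 2 2]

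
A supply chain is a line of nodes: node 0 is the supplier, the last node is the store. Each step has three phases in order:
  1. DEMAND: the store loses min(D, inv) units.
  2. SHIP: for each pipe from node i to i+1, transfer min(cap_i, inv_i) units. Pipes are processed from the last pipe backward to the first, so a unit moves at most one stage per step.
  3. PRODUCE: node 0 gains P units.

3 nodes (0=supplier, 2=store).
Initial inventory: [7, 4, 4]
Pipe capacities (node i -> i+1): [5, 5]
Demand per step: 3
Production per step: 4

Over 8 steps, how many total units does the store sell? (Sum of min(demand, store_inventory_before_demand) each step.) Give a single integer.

Step 1: sold=3 (running total=3) -> [6 5 5]
Step 2: sold=3 (running total=6) -> [5 5 7]
Step 3: sold=3 (running total=9) -> [4 5 9]
Step 4: sold=3 (running total=12) -> [4 4 11]
Step 5: sold=3 (running total=15) -> [4 4 12]
Step 6: sold=3 (running total=18) -> [4 4 13]
Step 7: sold=3 (running total=21) -> [4 4 14]
Step 8: sold=3 (running total=24) -> [4 4 15]

Answer: 24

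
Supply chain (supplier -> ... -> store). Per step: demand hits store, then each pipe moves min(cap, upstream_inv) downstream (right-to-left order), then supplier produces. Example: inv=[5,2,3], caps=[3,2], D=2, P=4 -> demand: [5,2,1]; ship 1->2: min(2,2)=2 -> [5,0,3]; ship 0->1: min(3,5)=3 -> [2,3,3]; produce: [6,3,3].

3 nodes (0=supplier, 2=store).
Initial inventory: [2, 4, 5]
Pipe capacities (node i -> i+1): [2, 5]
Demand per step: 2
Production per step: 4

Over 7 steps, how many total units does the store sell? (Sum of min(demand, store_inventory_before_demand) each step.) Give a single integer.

Answer: 14

Derivation:
Step 1: sold=2 (running total=2) -> [4 2 7]
Step 2: sold=2 (running total=4) -> [6 2 7]
Step 3: sold=2 (running total=6) -> [8 2 7]
Step 4: sold=2 (running total=8) -> [10 2 7]
Step 5: sold=2 (running total=10) -> [12 2 7]
Step 6: sold=2 (running total=12) -> [14 2 7]
Step 7: sold=2 (running total=14) -> [16 2 7]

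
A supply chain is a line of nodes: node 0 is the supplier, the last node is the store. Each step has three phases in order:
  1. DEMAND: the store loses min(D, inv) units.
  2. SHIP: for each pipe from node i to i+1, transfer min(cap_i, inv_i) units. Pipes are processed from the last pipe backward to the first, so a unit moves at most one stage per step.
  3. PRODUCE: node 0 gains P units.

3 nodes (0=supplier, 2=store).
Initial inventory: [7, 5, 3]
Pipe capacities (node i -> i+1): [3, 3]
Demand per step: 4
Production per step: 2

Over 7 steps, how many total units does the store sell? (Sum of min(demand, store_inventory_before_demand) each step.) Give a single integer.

Step 1: sold=3 (running total=3) -> [6 5 3]
Step 2: sold=3 (running total=6) -> [5 5 3]
Step 3: sold=3 (running total=9) -> [4 5 3]
Step 4: sold=3 (running total=12) -> [3 5 3]
Step 5: sold=3 (running total=15) -> [2 5 3]
Step 6: sold=3 (running total=18) -> [2 4 3]
Step 7: sold=3 (running total=21) -> [2 3 3]

Answer: 21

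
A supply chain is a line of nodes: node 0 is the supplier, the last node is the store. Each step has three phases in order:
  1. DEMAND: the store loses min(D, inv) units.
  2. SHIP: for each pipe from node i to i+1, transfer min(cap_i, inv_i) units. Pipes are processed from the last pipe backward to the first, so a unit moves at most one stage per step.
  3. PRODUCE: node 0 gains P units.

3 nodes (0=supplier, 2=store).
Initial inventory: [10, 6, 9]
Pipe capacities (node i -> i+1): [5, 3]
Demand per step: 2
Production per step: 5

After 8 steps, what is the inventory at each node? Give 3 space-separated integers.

Step 1: demand=2,sold=2 ship[1->2]=3 ship[0->1]=5 prod=5 -> inv=[10 8 10]
Step 2: demand=2,sold=2 ship[1->2]=3 ship[0->1]=5 prod=5 -> inv=[10 10 11]
Step 3: demand=2,sold=2 ship[1->2]=3 ship[0->1]=5 prod=5 -> inv=[10 12 12]
Step 4: demand=2,sold=2 ship[1->2]=3 ship[0->1]=5 prod=5 -> inv=[10 14 13]
Step 5: demand=2,sold=2 ship[1->2]=3 ship[0->1]=5 prod=5 -> inv=[10 16 14]
Step 6: demand=2,sold=2 ship[1->2]=3 ship[0->1]=5 prod=5 -> inv=[10 18 15]
Step 7: demand=2,sold=2 ship[1->2]=3 ship[0->1]=5 prod=5 -> inv=[10 20 16]
Step 8: demand=2,sold=2 ship[1->2]=3 ship[0->1]=5 prod=5 -> inv=[10 22 17]

10 22 17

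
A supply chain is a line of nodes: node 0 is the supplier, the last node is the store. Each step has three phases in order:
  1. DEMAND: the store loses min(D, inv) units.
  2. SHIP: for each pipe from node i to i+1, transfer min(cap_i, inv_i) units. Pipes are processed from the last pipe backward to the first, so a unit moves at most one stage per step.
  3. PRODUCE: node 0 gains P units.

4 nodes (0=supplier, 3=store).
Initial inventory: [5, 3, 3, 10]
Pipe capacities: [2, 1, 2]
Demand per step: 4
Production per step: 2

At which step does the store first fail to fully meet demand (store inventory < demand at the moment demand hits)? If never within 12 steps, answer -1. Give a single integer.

Step 1: demand=4,sold=4 ship[2->3]=2 ship[1->2]=1 ship[0->1]=2 prod=2 -> [5 4 2 8]
Step 2: demand=4,sold=4 ship[2->3]=2 ship[1->2]=1 ship[0->1]=2 prod=2 -> [5 5 1 6]
Step 3: demand=4,sold=4 ship[2->3]=1 ship[1->2]=1 ship[0->1]=2 prod=2 -> [5 6 1 3]
Step 4: demand=4,sold=3 ship[2->3]=1 ship[1->2]=1 ship[0->1]=2 prod=2 -> [5 7 1 1]
Step 5: demand=4,sold=1 ship[2->3]=1 ship[1->2]=1 ship[0->1]=2 prod=2 -> [5 8 1 1]
Step 6: demand=4,sold=1 ship[2->3]=1 ship[1->2]=1 ship[0->1]=2 prod=2 -> [5 9 1 1]
Step 7: demand=4,sold=1 ship[2->3]=1 ship[1->2]=1 ship[0->1]=2 prod=2 -> [5 10 1 1]
Step 8: demand=4,sold=1 ship[2->3]=1 ship[1->2]=1 ship[0->1]=2 prod=2 -> [5 11 1 1]
Step 9: demand=4,sold=1 ship[2->3]=1 ship[1->2]=1 ship[0->1]=2 prod=2 -> [5 12 1 1]
Step 10: demand=4,sold=1 ship[2->3]=1 ship[1->2]=1 ship[0->1]=2 prod=2 -> [5 13 1 1]
Step 11: demand=4,sold=1 ship[2->3]=1 ship[1->2]=1 ship[0->1]=2 prod=2 -> [5 14 1 1]
Step 12: demand=4,sold=1 ship[2->3]=1 ship[1->2]=1 ship[0->1]=2 prod=2 -> [5 15 1 1]
First stockout at step 4

4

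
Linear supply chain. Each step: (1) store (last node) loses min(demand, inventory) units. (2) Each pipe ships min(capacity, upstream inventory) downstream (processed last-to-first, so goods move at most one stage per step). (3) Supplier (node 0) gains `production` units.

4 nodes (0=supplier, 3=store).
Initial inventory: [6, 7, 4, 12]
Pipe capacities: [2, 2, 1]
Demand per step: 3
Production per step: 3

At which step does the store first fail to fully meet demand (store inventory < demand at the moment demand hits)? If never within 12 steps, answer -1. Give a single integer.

Step 1: demand=3,sold=3 ship[2->3]=1 ship[1->2]=2 ship[0->1]=2 prod=3 -> [7 7 5 10]
Step 2: demand=3,sold=3 ship[2->3]=1 ship[1->2]=2 ship[0->1]=2 prod=3 -> [8 7 6 8]
Step 3: demand=3,sold=3 ship[2->3]=1 ship[1->2]=2 ship[0->1]=2 prod=3 -> [9 7 7 6]
Step 4: demand=3,sold=3 ship[2->3]=1 ship[1->2]=2 ship[0->1]=2 prod=3 -> [10 7 8 4]
Step 5: demand=3,sold=3 ship[2->3]=1 ship[1->2]=2 ship[0->1]=2 prod=3 -> [11 7 9 2]
Step 6: demand=3,sold=2 ship[2->3]=1 ship[1->2]=2 ship[0->1]=2 prod=3 -> [12 7 10 1]
Step 7: demand=3,sold=1 ship[2->3]=1 ship[1->2]=2 ship[0->1]=2 prod=3 -> [13 7 11 1]
Step 8: demand=3,sold=1 ship[2->3]=1 ship[1->2]=2 ship[0->1]=2 prod=3 -> [14 7 12 1]
Step 9: demand=3,sold=1 ship[2->3]=1 ship[1->2]=2 ship[0->1]=2 prod=3 -> [15 7 13 1]
Step 10: demand=3,sold=1 ship[2->3]=1 ship[1->2]=2 ship[0->1]=2 prod=3 -> [16 7 14 1]
Step 11: demand=3,sold=1 ship[2->3]=1 ship[1->2]=2 ship[0->1]=2 prod=3 -> [17 7 15 1]
Step 12: demand=3,sold=1 ship[2->3]=1 ship[1->2]=2 ship[0->1]=2 prod=3 -> [18 7 16 1]
First stockout at step 6

6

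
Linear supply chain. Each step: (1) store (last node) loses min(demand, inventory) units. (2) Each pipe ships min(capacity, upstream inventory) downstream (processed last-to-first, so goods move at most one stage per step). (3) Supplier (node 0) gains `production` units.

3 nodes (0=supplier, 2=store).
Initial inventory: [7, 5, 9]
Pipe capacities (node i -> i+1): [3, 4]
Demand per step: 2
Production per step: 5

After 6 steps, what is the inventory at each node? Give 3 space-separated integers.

Step 1: demand=2,sold=2 ship[1->2]=4 ship[0->1]=3 prod=5 -> inv=[9 4 11]
Step 2: demand=2,sold=2 ship[1->2]=4 ship[0->1]=3 prod=5 -> inv=[11 3 13]
Step 3: demand=2,sold=2 ship[1->2]=3 ship[0->1]=3 prod=5 -> inv=[13 3 14]
Step 4: demand=2,sold=2 ship[1->2]=3 ship[0->1]=3 prod=5 -> inv=[15 3 15]
Step 5: demand=2,sold=2 ship[1->2]=3 ship[0->1]=3 prod=5 -> inv=[17 3 16]
Step 6: demand=2,sold=2 ship[1->2]=3 ship[0->1]=3 prod=5 -> inv=[19 3 17]

19 3 17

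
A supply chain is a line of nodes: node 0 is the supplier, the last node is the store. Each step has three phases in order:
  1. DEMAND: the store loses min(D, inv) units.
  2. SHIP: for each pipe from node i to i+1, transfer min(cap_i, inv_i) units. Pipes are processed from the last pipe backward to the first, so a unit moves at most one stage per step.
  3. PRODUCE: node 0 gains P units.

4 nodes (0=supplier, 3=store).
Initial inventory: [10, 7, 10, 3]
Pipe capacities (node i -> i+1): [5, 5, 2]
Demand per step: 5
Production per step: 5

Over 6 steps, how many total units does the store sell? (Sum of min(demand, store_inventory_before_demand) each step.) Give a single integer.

Step 1: sold=3 (running total=3) -> [10 7 13 2]
Step 2: sold=2 (running total=5) -> [10 7 16 2]
Step 3: sold=2 (running total=7) -> [10 7 19 2]
Step 4: sold=2 (running total=9) -> [10 7 22 2]
Step 5: sold=2 (running total=11) -> [10 7 25 2]
Step 6: sold=2 (running total=13) -> [10 7 28 2]

Answer: 13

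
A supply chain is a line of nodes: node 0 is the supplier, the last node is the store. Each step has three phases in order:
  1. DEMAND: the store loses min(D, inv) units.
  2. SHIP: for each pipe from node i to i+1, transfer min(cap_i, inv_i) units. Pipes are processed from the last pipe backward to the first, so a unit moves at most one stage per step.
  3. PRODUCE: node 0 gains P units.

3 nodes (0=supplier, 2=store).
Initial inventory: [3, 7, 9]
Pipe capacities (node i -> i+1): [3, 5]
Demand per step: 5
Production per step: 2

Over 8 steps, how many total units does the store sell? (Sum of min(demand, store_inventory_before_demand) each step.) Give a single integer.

Step 1: sold=5 (running total=5) -> [2 5 9]
Step 2: sold=5 (running total=10) -> [2 2 9]
Step 3: sold=5 (running total=15) -> [2 2 6]
Step 4: sold=5 (running total=20) -> [2 2 3]
Step 5: sold=3 (running total=23) -> [2 2 2]
Step 6: sold=2 (running total=25) -> [2 2 2]
Step 7: sold=2 (running total=27) -> [2 2 2]
Step 8: sold=2 (running total=29) -> [2 2 2]

Answer: 29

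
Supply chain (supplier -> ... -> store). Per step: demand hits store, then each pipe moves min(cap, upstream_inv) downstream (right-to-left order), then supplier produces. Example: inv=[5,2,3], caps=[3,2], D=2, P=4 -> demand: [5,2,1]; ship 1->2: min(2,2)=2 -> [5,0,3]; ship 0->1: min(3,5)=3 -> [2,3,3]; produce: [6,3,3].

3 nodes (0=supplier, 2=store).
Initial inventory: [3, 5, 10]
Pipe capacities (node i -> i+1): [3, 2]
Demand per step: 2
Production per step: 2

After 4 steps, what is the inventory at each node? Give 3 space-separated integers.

Step 1: demand=2,sold=2 ship[1->2]=2 ship[0->1]=3 prod=2 -> inv=[2 6 10]
Step 2: demand=2,sold=2 ship[1->2]=2 ship[0->1]=2 prod=2 -> inv=[2 6 10]
Step 3: demand=2,sold=2 ship[1->2]=2 ship[0->1]=2 prod=2 -> inv=[2 6 10]
Step 4: demand=2,sold=2 ship[1->2]=2 ship[0->1]=2 prod=2 -> inv=[2 6 10]

2 6 10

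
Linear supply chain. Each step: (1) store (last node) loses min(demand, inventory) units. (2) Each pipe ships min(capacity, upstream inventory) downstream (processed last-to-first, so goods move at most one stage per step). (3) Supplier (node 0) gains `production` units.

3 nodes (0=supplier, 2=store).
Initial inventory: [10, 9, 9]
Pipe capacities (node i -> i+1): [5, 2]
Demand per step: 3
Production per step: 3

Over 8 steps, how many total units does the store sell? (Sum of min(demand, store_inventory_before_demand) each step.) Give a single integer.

Step 1: sold=3 (running total=3) -> [8 12 8]
Step 2: sold=3 (running total=6) -> [6 15 7]
Step 3: sold=3 (running total=9) -> [4 18 6]
Step 4: sold=3 (running total=12) -> [3 20 5]
Step 5: sold=3 (running total=15) -> [3 21 4]
Step 6: sold=3 (running total=18) -> [3 22 3]
Step 7: sold=3 (running total=21) -> [3 23 2]
Step 8: sold=2 (running total=23) -> [3 24 2]

Answer: 23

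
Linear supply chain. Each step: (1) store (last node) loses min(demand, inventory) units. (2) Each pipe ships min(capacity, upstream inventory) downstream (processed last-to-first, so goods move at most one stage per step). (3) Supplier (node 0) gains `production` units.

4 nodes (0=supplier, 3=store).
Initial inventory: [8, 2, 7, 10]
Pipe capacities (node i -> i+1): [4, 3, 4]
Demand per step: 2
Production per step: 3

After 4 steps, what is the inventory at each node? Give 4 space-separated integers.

Step 1: demand=2,sold=2 ship[2->3]=4 ship[1->2]=2 ship[0->1]=4 prod=3 -> inv=[7 4 5 12]
Step 2: demand=2,sold=2 ship[2->3]=4 ship[1->2]=3 ship[0->1]=4 prod=3 -> inv=[6 5 4 14]
Step 3: demand=2,sold=2 ship[2->3]=4 ship[1->2]=3 ship[0->1]=4 prod=3 -> inv=[5 6 3 16]
Step 4: demand=2,sold=2 ship[2->3]=3 ship[1->2]=3 ship[0->1]=4 prod=3 -> inv=[4 7 3 17]

4 7 3 17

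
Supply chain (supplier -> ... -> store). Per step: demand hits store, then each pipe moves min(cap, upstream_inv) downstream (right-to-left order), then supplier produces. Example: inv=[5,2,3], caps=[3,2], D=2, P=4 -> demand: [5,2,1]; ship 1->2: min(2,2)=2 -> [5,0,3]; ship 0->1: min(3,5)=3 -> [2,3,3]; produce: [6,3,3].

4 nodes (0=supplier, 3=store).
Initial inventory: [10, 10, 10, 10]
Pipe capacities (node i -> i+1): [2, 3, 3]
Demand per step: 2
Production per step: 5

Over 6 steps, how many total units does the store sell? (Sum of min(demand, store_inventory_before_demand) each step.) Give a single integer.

Answer: 12

Derivation:
Step 1: sold=2 (running total=2) -> [13 9 10 11]
Step 2: sold=2 (running total=4) -> [16 8 10 12]
Step 3: sold=2 (running total=6) -> [19 7 10 13]
Step 4: sold=2 (running total=8) -> [22 6 10 14]
Step 5: sold=2 (running total=10) -> [25 5 10 15]
Step 6: sold=2 (running total=12) -> [28 4 10 16]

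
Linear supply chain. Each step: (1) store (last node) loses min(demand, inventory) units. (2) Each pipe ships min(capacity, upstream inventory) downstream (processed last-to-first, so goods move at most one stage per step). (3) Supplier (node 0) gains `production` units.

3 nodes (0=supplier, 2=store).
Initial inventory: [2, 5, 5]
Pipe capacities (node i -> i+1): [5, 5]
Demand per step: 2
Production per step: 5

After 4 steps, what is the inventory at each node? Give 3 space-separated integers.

Step 1: demand=2,sold=2 ship[1->2]=5 ship[0->1]=2 prod=5 -> inv=[5 2 8]
Step 2: demand=2,sold=2 ship[1->2]=2 ship[0->1]=5 prod=5 -> inv=[5 5 8]
Step 3: demand=2,sold=2 ship[1->2]=5 ship[0->1]=5 prod=5 -> inv=[5 5 11]
Step 4: demand=2,sold=2 ship[1->2]=5 ship[0->1]=5 prod=5 -> inv=[5 5 14]

5 5 14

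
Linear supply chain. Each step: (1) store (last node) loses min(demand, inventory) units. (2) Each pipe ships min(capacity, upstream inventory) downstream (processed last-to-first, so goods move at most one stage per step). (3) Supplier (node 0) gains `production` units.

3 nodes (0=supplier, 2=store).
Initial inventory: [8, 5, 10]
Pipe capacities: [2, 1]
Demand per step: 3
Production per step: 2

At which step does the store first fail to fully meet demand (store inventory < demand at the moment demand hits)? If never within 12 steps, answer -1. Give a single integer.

Step 1: demand=3,sold=3 ship[1->2]=1 ship[0->1]=2 prod=2 -> [8 6 8]
Step 2: demand=3,sold=3 ship[1->2]=1 ship[0->1]=2 prod=2 -> [8 7 6]
Step 3: demand=3,sold=3 ship[1->2]=1 ship[0->1]=2 prod=2 -> [8 8 4]
Step 4: demand=3,sold=3 ship[1->2]=1 ship[0->1]=2 prod=2 -> [8 9 2]
Step 5: demand=3,sold=2 ship[1->2]=1 ship[0->1]=2 prod=2 -> [8 10 1]
Step 6: demand=3,sold=1 ship[1->2]=1 ship[0->1]=2 prod=2 -> [8 11 1]
Step 7: demand=3,sold=1 ship[1->2]=1 ship[0->1]=2 prod=2 -> [8 12 1]
Step 8: demand=3,sold=1 ship[1->2]=1 ship[0->1]=2 prod=2 -> [8 13 1]
Step 9: demand=3,sold=1 ship[1->2]=1 ship[0->1]=2 prod=2 -> [8 14 1]
Step 10: demand=3,sold=1 ship[1->2]=1 ship[0->1]=2 prod=2 -> [8 15 1]
Step 11: demand=3,sold=1 ship[1->2]=1 ship[0->1]=2 prod=2 -> [8 16 1]
Step 12: demand=3,sold=1 ship[1->2]=1 ship[0->1]=2 prod=2 -> [8 17 1]
First stockout at step 5

5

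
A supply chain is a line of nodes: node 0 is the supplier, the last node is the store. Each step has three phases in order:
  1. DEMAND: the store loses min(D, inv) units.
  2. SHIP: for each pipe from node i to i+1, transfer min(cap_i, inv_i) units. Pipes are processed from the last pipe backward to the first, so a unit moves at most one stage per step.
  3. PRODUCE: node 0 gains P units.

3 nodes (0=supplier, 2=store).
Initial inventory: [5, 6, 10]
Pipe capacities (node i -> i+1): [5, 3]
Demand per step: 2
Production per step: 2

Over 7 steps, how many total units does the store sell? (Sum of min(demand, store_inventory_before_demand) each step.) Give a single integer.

Answer: 14

Derivation:
Step 1: sold=2 (running total=2) -> [2 8 11]
Step 2: sold=2 (running total=4) -> [2 7 12]
Step 3: sold=2 (running total=6) -> [2 6 13]
Step 4: sold=2 (running total=8) -> [2 5 14]
Step 5: sold=2 (running total=10) -> [2 4 15]
Step 6: sold=2 (running total=12) -> [2 3 16]
Step 7: sold=2 (running total=14) -> [2 2 17]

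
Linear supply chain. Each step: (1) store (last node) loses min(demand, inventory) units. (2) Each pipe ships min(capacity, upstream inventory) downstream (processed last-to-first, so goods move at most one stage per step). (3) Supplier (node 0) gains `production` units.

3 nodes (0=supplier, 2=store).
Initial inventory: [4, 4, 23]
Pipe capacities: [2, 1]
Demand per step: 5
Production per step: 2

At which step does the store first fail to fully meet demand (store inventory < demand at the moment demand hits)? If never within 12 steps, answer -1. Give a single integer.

Step 1: demand=5,sold=5 ship[1->2]=1 ship[0->1]=2 prod=2 -> [4 5 19]
Step 2: demand=5,sold=5 ship[1->2]=1 ship[0->1]=2 prod=2 -> [4 6 15]
Step 3: demand=5,sold=5 ship[1->2]=1 ship[0->1]=2 prod=2 -> [4 7 11]
Step 4: demand=5,sold=5 ship[1->2]=1 ship[0->1]=2 prod=2 -> [4 8 7]
Step 5: demand=5,sold=5 ship[1->2]=1 ship[0->1]=2 prod=2 -> [4 9 3]
Step 6: demand=5,sold=3 ship[1->2]=1 ship[0->1]=2 prod=2 -> [4 10 1]
Step 7: demand=5,sold=1 ship[1->2]=1 ship[0->1]=2 prod=2 -> [4 11 1]
Step 8: demand=5,sold=1 ship[1->2]=1 ship[0->1]=2 prod=2 -> [4 12 1]
Step 9: demand=5,sold=1 ship[1->2]=1 ship[0->1]=2 prod=2 -> [4 13 1]
Step 10: demand=5,sold=1 ship[1->2]=1 ship[0->1]=2 prod=2 -> [4 14 1]
Step 11: demand=5,sold=1 ship[1->2]=1 ship[0->1]=2 prod=2 -> [4 15 1]
Step 12: demand=5,sold=1 ship[1->2]=1 ship[0->1]=2 prod=2 -> [4 16 1]
First stockout at step 6

6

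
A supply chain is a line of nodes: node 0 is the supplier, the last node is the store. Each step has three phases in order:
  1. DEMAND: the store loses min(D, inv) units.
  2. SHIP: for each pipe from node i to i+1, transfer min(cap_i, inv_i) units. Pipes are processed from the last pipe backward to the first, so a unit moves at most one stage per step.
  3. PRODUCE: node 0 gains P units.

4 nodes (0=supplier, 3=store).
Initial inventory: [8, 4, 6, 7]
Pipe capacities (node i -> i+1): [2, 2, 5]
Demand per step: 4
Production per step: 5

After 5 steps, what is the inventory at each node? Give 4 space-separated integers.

Step 1: demand=4,sold=4 ship[2->3]=5 ship[1->2]=2 ship[0->1]=2 prod=5 -> inv=[11 4 3 8]
Step 2: demand=4,sold=4 ship[2->3]=3 ship[1->2]=2 ship[0->1]=2 prod=5 -> inv=[14 4 2 7]
Step 3: demand=4,sold=4 ship[2->3]=2 ship[1->2]=2 ship[0->1]=2 prod=5 -> inv=[17 4 2 5]
Step 4: demand=4,sold=4 ship[2->3]=2 ship[1->2]=2 ship[0->1]=2 prod=5 -> inv=[20 4 2 3]
Step 5: demand=4,sold=3 ship[2->3]=2 ship[1->2]=2 ship[0->1]=2 prod=5 -> inv=[23 4 2 2]

23 4 2 2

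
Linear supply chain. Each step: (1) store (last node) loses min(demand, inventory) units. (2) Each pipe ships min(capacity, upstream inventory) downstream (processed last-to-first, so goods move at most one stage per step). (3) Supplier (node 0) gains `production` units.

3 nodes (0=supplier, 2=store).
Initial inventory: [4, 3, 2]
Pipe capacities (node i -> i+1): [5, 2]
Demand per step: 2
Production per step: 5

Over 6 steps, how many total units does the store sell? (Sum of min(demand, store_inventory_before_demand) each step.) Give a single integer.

Answer: 12

Derivation:
Step 1: sold=2 (running total=2) -> [5 5 2]
Step 2: sold=2 (running total=4) -> [5 8 2]
Step 3: sold=2 (running total=6) -> [5 11 2]
Step 4: sold=2 (running total=8) -> [5 14 2]
Step 5: sold=2 (running total=10) -> [5 17 2]
Step 6: sold=2 (running total=12) -> [5 20 2]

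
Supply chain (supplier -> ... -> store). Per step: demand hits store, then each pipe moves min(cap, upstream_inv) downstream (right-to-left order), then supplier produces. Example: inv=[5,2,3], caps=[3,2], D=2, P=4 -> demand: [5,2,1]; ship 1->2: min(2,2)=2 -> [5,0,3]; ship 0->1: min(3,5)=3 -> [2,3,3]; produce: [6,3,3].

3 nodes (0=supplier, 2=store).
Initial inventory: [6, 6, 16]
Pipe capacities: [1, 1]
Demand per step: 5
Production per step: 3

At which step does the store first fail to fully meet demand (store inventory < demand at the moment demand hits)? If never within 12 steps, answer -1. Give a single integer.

Step 1: demand=5,sold=5 ship[1->2]=1 ship[0->1]=1 prod=3 -> [8 6 12]
Step 2: demand=5,sold=5 ship[1->2]=1 ship[0->1]=1 prod=3 -> [10 6 8]
Step 3: demand=5,sold=5 ship[1->2]=1 ship[0->1]=1 prod=3 -> [12 6 4]
Step 4: demand=5,sold=4 ship[1->2]=1 ship[0->1]=1 prod=3 -> [14 6 1]
Step 5: demand=5,sold=1 ship[1->2]=1 ship[0->1]=1 prod=3 -> [16 6 1]
Step 6: demand=5,sold=1 ship[1->2]=1 ship[0->1]=1 prod=3 -> [18 6 1]
Step 7: demand=5,sold=1 ship[1->2]=1 ship[0->1]=1 prod=3 -> [20 6 1]
Step 8: demand=5,sold=1 ship[1->2]=1 ship[0->1]=1 prod=3 -> [22 6 1]
Step 9: demand=5,sold=1 ship[1->2]=1 ship[0->1]=1 prod=3 -> [24 6 1]
Step 10: demand=5,sold=1 ship[1->2]=1 ship[0->1]=1 prod=3 -> [26 6 1]
Step 11: demand=5,sold=1 ship[1->2]=1 ship[0->1]=1 prod=3 -> [28 6 1]
Step 12: demand=5,sold=1 ship[1->2]=1 ship[0->1]=1 prod=3 -> [30 6 1]
First stockout at step 4

4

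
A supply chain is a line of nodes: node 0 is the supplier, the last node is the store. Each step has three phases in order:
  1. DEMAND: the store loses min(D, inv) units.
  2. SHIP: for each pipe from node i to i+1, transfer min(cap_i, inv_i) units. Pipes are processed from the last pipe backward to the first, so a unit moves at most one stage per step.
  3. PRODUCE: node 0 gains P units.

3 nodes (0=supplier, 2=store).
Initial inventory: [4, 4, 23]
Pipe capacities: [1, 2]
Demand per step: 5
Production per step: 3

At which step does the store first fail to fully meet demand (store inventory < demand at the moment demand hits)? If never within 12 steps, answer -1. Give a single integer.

Step 1: demand=5,sold=5 ship[1->2]=2 ship[0->1]=1 prod=3 -> [6 3 20]
Step 2: demand=5,sold=5 ship[1->2]=2 ship[0->1]=1 prod=3 -> [8 2 17]
Step 3: demand=5,sold=5 ship[1->2]=2 ship[0->1]=1 prod=3 -> [10 1 14]
Step 4: demand=5,sold=5 ship[1->2]=1 ship[0->1]=1 prod=3 -> [12 1 10]
Step 5: demand=5,sold=5 ship[1->2]=1 ship[0->1]=1 prod=3 -> [14 1 6]
Step 6: demand=5,sold=5 ship[1->2]=1 ship[0->1]=1 prod=3 -> [16 1 2]
Step 7: demand=5,sold=2 ship[1->2]=1 ship[0->1]=1 prod=3 -> [18 1 1]
Step 8: demand=5,sold=1 ship[1->2]=1 ship[0->1]=1 prod=3 -> [20 1 1]
Step 9: demand=5,sold=1 ship[1->2]=1 ship[0->1]=1 prod=3 -> [22 1 1]
Step 10: demand=5,sold=1 ship[1->2]=1 ship[0->1]=1 prod=3 -> [24 1 1]
Step 11: demand=5,sold=1 ship[1->2]=1 ship[0->1]=1 prod=3 -> [26 1 1]
Step 12: demand=5,sold=1 ship[1->2]=1 ship[0->1]=1 prod=3 -> [28 1 1]
First stockout at step 7

7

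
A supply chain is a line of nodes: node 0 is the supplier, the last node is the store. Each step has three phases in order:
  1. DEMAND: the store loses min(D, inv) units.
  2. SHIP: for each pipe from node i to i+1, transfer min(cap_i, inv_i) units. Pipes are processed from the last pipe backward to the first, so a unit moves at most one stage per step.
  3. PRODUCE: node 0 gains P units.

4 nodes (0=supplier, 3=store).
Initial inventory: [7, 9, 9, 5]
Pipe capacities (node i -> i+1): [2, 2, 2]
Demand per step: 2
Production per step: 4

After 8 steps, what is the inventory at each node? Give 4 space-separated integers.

Step 1: demand=2,sold=2 ship[2->3]=2 ship[1->2]=2 ship[0->1]=2 prod=4 -> inv=[9 9 9 5]
Step 2: demand=2,sold=2 ship[2->3]=2 ship[1->2]=2 ship[0->1]=2 prod=4 -> inv=[11 9 9 5]
Step 3: demand=2,sold=2 ship[2->3]=2 ship[1->2]=2 ship[0->1]=2 prod=4 -> inv=[13 9 9 5]
Step 4: demand=2,sold=2 ship[2->3]=2 ship[1->2]=2 ship[0->1]=2 prod=4 -> inv=[15 9 9 5]
Step 5: demand=2,sold=2 ship[2->3]=2 ship[1->2]=2 ship[0->1]=2 prod=4 -> inv=[17 9 9 5]
Step 6: demand=2,sold=2 ship[2->3]=2 ship[1->2]=2 ship[0->1]=2 prod=4 -> inv=[19 9 9 5]
Step 7: demand=2,sold=2 ship[2->3]=2 ship[1->2]=2 ship[0->1]=2 prod=4 -> inv=[21 9 9 5]
Step 8: demand=2,sold=2 ship[2->3]=2 ship[1->2]=2 ship[0->1]=2 prod=4 -> inv=[23 9 9 5]

23 9 9 5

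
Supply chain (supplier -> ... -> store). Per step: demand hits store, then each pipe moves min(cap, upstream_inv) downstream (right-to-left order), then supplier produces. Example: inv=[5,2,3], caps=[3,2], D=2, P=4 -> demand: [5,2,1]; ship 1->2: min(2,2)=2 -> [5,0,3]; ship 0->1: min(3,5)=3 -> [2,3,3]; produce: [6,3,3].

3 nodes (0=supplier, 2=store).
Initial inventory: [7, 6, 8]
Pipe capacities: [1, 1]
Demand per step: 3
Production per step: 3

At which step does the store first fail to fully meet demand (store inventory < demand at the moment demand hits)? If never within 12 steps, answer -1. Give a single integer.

Step 1: demand=3,sold=3 ship[1->2]=1 ship[0->1]=1 prod=3 -> [9 6 6]
Step 2: demand=3,sold=3 ship[1->2]=1 ship[0->1]=1 prod=3 -> [11 6 4]
Step 3: demand=3,sold=3 ship[1->2]=1 ship[0->1]=1 prod=3 -> [13 6 2]
Step 4: demand=3,sold=2 ship[1->2]=1 ship[0->1]=1 prod=3 -> [15 6 1]
Step 5: demand=3,sold=1 ship[1->2]=1 ship[0->1]=1 prod=3 -> [17 6 1]
Step 6: demand=3,sold=1 ship[1->2]=1 ship[0->1]=1 prod=3 -> [19 6 1]
Step 7: demand=3,sold=1 ship[1->2]=1 ship[0->1]=1 prod=3 -> [21 6 1]
Step 8: demand=3,sold=1 ship[1->2]=1 ship[0->1]=1 prod=3 -> [23 6 1]
Step 9: demand=3,sold=1 ship[1->2]=1 ship[0->1]=1 prod=3 -> [25 6 1]
Step 10: demand=3,sold=1 ship[1->2]=1 ship[0->1]=1 prod=3 -> [27 6 1]
Step 11: demand=3,sold=1 ship[1->2]=1 ship[0->1]=1 prod=3 -> [29 6 1]
Step 12: demand=3,sold=1 ship[1->2]=1 ship[0->1]=1 prod=3 -> [31 6 1]
First stockout at step 4

4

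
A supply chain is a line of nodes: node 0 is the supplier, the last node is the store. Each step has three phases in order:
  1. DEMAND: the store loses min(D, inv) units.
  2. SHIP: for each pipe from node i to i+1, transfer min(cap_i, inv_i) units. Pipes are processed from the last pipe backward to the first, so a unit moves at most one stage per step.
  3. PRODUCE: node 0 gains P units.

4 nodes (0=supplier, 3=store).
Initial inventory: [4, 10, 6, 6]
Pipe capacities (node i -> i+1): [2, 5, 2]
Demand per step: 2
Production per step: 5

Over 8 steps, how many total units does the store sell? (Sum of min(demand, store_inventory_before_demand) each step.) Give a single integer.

Answer: 16

Derivation:
Step 1: sold=2 (running total=2) -> [7 7 9 6]
Step 2: sold=2 (running total=4) -> [10 4 12 6]
Step 3: sold=2 (running total=6) -> [13 2 14 6]
Step 4: sold=2 (running total=8) -> [16 2 14 6]
Step 5: sold=2 (running total=10) -> [19 2 14 6]
Step 6: sold=2 (running total=12) -> [22 2 14 6]
Step 7: sold=2 (running total=14) -> [25 2 14 6]
Step 8: sold=2 (running total=16) -> [28 2 14 6]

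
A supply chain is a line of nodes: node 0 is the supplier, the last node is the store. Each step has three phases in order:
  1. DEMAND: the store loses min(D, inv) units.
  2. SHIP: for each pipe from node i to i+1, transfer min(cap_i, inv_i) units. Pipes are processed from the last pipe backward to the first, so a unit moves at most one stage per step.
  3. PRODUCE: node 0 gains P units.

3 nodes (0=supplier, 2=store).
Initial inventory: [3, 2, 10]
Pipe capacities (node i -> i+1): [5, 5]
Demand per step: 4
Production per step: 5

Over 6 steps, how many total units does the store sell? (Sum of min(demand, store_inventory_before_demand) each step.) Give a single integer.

Answer: 24

Derivation:
Step 1: sold=4 (running total=4) -> [5 3 8]
Step 2: sold=4 (running total=8) -> [5 5 7]
Step 3: sold=4 (running total=12) -> [5 5 8]
Step 4: sold=4 (running total=16) -> [5 5 9]
Step 5: sold=4 (running total=20) -> [5 5 10]
Step 6: sold=4 (running total=24) -> [5 5 11]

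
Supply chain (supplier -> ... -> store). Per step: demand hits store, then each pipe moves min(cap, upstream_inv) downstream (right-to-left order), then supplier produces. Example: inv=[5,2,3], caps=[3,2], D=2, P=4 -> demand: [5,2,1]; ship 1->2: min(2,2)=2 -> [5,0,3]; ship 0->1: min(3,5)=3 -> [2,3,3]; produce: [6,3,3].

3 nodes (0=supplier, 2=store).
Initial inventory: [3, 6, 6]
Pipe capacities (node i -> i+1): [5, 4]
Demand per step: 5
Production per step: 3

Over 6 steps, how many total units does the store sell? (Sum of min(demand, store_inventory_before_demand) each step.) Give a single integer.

Step 1: sold=5 (running total=5) -> [3 5 5]
Step 2: sold=5 (running total=10) -> [3 4 4]
Step 3: sold=4 (running total=14) -> [3 3 4]
Step 4: sold=4 (running total=18) -> [3 3 3]
Step 5: sold=3 (running total=21) -> [3 3 3]
Step 6: sold=3 (running total=24) -> [3 3 3]

Answer: 24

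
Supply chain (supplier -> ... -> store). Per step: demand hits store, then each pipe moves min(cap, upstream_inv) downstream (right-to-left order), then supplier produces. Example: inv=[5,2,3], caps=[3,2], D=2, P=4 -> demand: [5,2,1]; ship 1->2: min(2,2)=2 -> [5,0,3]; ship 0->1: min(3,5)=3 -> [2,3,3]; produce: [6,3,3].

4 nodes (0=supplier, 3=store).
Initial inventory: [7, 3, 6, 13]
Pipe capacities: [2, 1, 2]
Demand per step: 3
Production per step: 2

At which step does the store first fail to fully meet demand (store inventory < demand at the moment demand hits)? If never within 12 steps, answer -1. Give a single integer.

Step 1: demand=3,sold=3 ship[2->3]=2 ship[1->2]=1 ship[0->1]=2 prod=2 -> [7 4 5 12]
Step 2: demand=3,sold=3 ship[2->3]=2 ship[1->2]=1 ship[0->1]=2 prod=2 -> [7 5 4 11]
Step 3: demand=3,sold=3 ship[2->3]=2 ship[1->2]=1 ship[0->1]=2 prod=2 -> [7 6 3 10]
Step 4: demand=3,sold=3 ship[2->3]=2 ship[1->2]=1 ship[0->1]=2 prod=2 -> [7 7 2 9]
Step 5: demand=3,sold=3 ship[2->3]=2 ship[1->2]=1 ship[0->1]=2 prod=2 -> [7 8 1 8]
Step 6: demand=3,sold=3 ship[2->3]=1 ship[1->2]=1 ship[0->1]=2 prod=2 -> [7 9 1 6]
Step 7: demand=3,sold=3 ship[2->3]=1 ship[1->2]=1 ship[0->1]=2 prod=2 -> [7 10 1 4]
Step 8: demand=3,sold=3 ship[2->3]=1 ship[1->2]=1 ship[0->1]=2 prod=2 -> [7 11 1 2]
Step 9: demand=3,sold=2 ship[2->3]=1 ship[1->2]=1 ship[0->1]=2 prod=2 -> [7 12 1 1]
Step 10: demand=3,sold=1 ship[2->3]=1 ship[1->2]=1 ship[0->1]=2 prod=2 -> [7 13 1 1]
Step 11: demand=3,sold=1 ship[2->3]=1 ship[1->2]=1 ship[0->1]=2 prod=2 -> [7 14 1 1]
Step 12: demand=3,sold=1 ship[2->3]=1 ship[1->2]=1 ship[0->1]=2 prod=2 -> [7 15 1 1]
First stockout at step 9

9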